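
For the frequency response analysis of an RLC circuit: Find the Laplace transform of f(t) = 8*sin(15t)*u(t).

Standard pair: sin(wt)*u(t) <-> w/(s^2+w^2)
With w = 15: L{8*sin(15t)*u(t)} = 120/(s^2+225)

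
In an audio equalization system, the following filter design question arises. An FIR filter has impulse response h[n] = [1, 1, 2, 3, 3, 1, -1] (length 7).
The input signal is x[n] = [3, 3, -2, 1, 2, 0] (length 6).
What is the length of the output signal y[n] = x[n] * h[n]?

For linear convolution, the output length is:
len(y) = len(x) + len(h) - 1 = 6 + 7 - 1 = 12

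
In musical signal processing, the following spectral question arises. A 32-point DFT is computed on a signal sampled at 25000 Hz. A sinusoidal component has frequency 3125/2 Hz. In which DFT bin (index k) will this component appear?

DFT frequency resolution = f_s/N = 25000/32 = 3125/4 Hz
Bin index k = f_signal / resolution = 3125/2 / 3125/4 = 2
The signal frequency 3125/2 Hz falls in DFT bin k = 2.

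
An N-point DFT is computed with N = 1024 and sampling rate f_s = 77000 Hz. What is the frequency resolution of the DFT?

DFT frequency resolution = f_s / N
= 77000 / 1024 = 9625/128 Hz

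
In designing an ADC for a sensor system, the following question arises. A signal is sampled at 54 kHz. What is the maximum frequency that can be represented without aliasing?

The maximum frequency that can be represented without aliasing
is the Nyquist frequency: f_max = f_s / 2 = 54 kHz / 2 = 27 kHz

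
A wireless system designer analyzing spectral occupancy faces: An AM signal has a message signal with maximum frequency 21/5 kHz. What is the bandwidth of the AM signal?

In AM (double-sideband), the bandwidth is twice the message frequency.
BW = 2 * f_m = 2 * 21/5 kHz = 42/5 kHz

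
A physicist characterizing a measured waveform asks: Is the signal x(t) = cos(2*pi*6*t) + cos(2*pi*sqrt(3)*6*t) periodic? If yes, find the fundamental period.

f1 = 6 Hz, f2 = 6*sqrt(3) Hz
Ratio f2/f1 = sqrt(3), which is irrational.
Since the frequency ratio is irrational, no common period exists.
The signal is not periodic.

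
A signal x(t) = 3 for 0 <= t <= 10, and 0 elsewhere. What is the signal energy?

Energy = integral of |x(t)|^2 dt over the signal duration
= 3^2 * 10 = 9 * 10 = 90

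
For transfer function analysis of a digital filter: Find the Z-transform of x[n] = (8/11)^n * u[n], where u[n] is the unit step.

The Z-transform of a^n * u[n] is z/(z-a) for |z| > |a|.
Here a = 8/11, so X(z) = z/(z - (8/11)) = 11z/(11z - 8)
ROC: |z| > 8/11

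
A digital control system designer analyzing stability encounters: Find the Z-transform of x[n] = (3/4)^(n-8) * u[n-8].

Time-shifting property: if X(z) = Z{x[n]}, then Z{x[n-d]} = z^(-d) * X(z)
X(z) = z/(z - 3/4) for x[n] = (3/4)^n * u[n]
Z{x[n-8]} = z^(-8) * z/(z - 3/4) = z^(-7)/(z - 3/4)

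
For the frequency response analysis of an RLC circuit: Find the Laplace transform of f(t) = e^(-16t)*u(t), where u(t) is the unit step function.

Standard Laplace transform pair:
e^(-at)*u(t) <-> 1/(s+a)
With a = 16: L{e^(-16t)*u(t)} = 1/(s+16), ROC: Re(s) > -16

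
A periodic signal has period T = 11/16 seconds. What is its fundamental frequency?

The fundamental frequency is the reciprocal of the period.
f = 1/T = 1/(11/16) = 16/11 Hz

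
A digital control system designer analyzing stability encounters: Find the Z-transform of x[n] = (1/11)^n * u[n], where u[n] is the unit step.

The Z-transform of a^n * u[n] is z/(z-a) for |z| > |a|.
Here a = 1/11, so X(z) = z/(z - (1/11)) = 11z/(11z - 1)
ROC: |z| > 1/11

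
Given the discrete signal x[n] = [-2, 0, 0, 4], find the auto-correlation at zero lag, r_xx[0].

The auto-correlation at zero lag r_xx[0] equals the signal energy.
r_xx[0] = sum of x[n]^2 = (-2)^2 + 0^2 + 0^2 + 4^2
= 4 + 0 + 0 + 16 = 20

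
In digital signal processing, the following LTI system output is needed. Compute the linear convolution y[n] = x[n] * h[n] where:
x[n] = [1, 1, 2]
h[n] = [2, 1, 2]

y[n] = sum_k x[k]*h[n-k]. Output length = len(x) + len(h) - 1 = 3 + 3 - 1 = 5.
y[0] = 1*2 = 2
y[1] = 1*2 + 1*1 = 3
y[2] = 2*2 + 1*1 + 1*2 = 7
y[3] = 2*1 + 1*2 = 4
y[4] = 2*2 = 4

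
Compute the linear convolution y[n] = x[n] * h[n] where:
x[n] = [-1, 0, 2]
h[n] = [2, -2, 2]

y[n] = sum_k x[k]*h[n-k]. Output length = len(x) + len(h) - 1 = 3 + 3 - 1 = 5.
y[0] = -1*2 = -2
y[1] = 0*2 + -1*-2 = 2
y[2] = 2*2 + 0*-2 + -1*2 = 2
y[3] = 2*-2 + 0*2 = -4
y[4] = 2*2 = 4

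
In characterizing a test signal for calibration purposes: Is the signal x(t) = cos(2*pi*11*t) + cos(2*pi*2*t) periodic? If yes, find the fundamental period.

f1 = 11 Hz, f2 = 2 Hz
Period T1 = 1/11, T2 = 1/2
Ratio T1/T2 = 2/11, which is rational.
The signal is periodic with fundamental period T = 1/GCD(11,2) = 1 s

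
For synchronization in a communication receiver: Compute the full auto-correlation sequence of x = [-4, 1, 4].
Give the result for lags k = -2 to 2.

r_xx[k] = sum_m x[m]*x[m+k], indexed from 0, for k = -2 to 2:
  r_xx[-2] = x[2]*x[0] = -16
  r_xx[-1] = x[1]*x[0] + x[2]*x[1] = 0
  r_xx[0] = x[0]*x[0] + x[1]*x[1] + x[2]*x[2] = 33
  r_xx[1] = x[0]*x[1] + x[1]*x[2] = 0
  r_xx[2] = x[0]*x[2] = -16
r_xx = [-16, 0, 33, 0, -16]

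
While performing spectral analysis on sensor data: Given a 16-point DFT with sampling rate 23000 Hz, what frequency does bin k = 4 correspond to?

The frequency of DFT bin k is: f_k = k * f_s / N
f_4 = 4 * 23000 / 16 = 5750 Hz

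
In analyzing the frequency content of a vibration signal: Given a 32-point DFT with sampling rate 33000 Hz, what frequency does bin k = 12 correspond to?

The frequency of DFT bin k is: f_k = k * f_s / N
f_12 = 12 * 33000 / 32 = 12375 Hz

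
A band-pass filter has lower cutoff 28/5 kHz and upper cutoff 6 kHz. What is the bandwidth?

Bandwidth = f_high - f_low
= 6 kHz - 28/5 kHz = 2/5 kHz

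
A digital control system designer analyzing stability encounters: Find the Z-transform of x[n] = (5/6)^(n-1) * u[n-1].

Time-shifting property: if X(z) = Z{x[n]}, then Z{x[n-d]} = z^(-d) * X(z)
X(z) = z/(z - 5/6) for x[n] = (5/6)^n * u[n]
Z{x[n-1]} = z^(-1) * z/(z - 5/6) = 1/(z - 5/6)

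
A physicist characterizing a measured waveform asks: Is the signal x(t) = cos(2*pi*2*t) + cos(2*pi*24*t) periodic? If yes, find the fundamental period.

f1 = 2 Hz, f2 = 24 Hz
Period T1 = 1/2, T2 = 1/24
Ratio T1/T2 = 24/2, which is rational.
The signal is periodic with fundamental period T = 1/GCD(2,24) = 1/2 s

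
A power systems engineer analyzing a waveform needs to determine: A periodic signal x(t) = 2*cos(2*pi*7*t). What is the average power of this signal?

Average power of A*cos(wt) is A^2/2.
P = 2^2 / 2 = 4/2 = 2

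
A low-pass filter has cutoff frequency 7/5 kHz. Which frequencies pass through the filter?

A low-pass filter passes all frequencies below the cutoff frequency 7/5 kHz and attenuates higher frequencies.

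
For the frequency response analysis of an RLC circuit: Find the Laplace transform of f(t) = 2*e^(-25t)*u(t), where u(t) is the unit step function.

Standard Laplace transform pair:
e^(-at)*u(t) <-> 1/(s+a)
With a = 25: L{2*e^(-25t)*u(t)} = 2/(s+25), ROC: Re(s) > -25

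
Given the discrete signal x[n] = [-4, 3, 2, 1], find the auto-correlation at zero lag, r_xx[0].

The auto-correlation at zero lag r_xx[0] equals the signal energy.
r_xx[0] = sum of x[n]^2 = (-4)^2 + 3^2 + 2^2 + 1^2
= 16 + 9 + 4 + 1 = 30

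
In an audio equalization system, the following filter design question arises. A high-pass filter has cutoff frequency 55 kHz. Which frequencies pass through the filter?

A high-pass filter passes all frequencies above the cutoff frequency 55 kHz and attenuates lower frequencies.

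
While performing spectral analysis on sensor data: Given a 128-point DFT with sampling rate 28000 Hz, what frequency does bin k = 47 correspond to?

The frequency of DFT bin k is: f_k = k * f_s / N
f_47 = 47 * 28000 / 128 = 41125/4 Hz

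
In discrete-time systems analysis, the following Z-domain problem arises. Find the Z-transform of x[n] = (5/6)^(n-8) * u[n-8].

Time-shifting property: if X(z) = Z{x[n]}, then Z{x[n-d]} = z^(-d) * X(z)
X(z) = z/(z - 5/6) for x[n] = (5/6)^n * u[n]
Z{x[n-8]} = z^(-8) * z/(z - 5/6) = z^(-7)/(z - 5/6)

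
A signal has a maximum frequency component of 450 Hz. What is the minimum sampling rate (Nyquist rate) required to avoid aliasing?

By the Nyquist-Shannon sampling theorem,
the minimum sampling rate (Nyquist rate) must be at least 2 * f_max.
Nyquist rate = 2 * 450 Hz = 900 Hz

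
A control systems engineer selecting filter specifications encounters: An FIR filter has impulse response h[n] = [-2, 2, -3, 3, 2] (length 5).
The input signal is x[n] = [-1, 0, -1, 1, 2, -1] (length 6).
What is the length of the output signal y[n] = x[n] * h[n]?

For linear convolution, the output length is:
len(y) = len(x) + len(h) - 1 = 6 + 5 - 1 = 10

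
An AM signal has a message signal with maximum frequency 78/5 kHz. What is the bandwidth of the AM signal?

In AM (double-sideband), the bandwidth is twice the message frequency.
BW = 2 * f_m = 2 * 78/5 kHz = 156/5 kHz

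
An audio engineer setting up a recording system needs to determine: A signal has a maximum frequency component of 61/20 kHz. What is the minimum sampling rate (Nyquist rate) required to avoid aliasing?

By the Nyquist-Shannon sampling theorem,
the minimum sampling rate (Nyquist rate) must be at least 2 * f_max.
Nyquist rate = 2 * 61/20 kHz = 61/10 kHz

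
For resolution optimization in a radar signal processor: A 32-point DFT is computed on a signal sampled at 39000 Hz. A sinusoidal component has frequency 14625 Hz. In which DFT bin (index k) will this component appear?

DFT frequency resolution = f_s/N = 39000/32 = 4875/4 Hz
Bin index k = f_signal / resolution = 14625 / 4875/4 = 12
The signal frequency 14625 Hz falls in DFT bin k = 12.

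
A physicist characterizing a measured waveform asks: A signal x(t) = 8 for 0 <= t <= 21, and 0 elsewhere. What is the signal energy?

Energy = integral of |x(t)|^2 dt over the signal duration
= 8^2 * 21 = 64 * 21 = 1344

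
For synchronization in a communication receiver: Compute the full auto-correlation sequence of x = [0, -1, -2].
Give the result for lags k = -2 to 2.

r_xx[k] = sum_m x[m]*x[m+k], indexed from 0, for k = -2 to 2:
  r_xx[-2] = x[2]*x[0] = 0
  r_xx[-1] = x[1]*x[0] + x[2]*x[1] = 2
  r_xx[0] = x[0]*x[0] + x[1]*x[1] + x[2]*x[2] = 5
  r_xx[1] = x[0]*x[1] + x[1]*x[2] = 2
  r_xx[2] = x[0]*x[2] = 0
r_xx = [0, 2, 5, 2, 0]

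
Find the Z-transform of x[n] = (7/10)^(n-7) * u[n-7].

Time-shifting property: if X(z) = Z{x[n]}, then Z{x[n-d]} = z^(-d) * X(z)
X(z) = z/(z - 7/10) for x[n] = (7/10)^n * u[n]
Z{x[n-7]} = z^(-7) * z/(z - 7/10) = z^(-6)/(z - 7/10)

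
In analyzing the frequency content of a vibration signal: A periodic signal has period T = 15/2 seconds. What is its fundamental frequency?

The fundamental frequency is the reciprocal of the period.
f = 1/T = 1/(15/2) = 2/15 Hz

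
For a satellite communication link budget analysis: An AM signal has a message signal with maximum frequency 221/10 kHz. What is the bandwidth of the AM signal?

In AM (double-sideband), the bandwidth is twice the message frequency.
BW = 2 * f_m = 2 * 221/10 kHz = 221/5 kHz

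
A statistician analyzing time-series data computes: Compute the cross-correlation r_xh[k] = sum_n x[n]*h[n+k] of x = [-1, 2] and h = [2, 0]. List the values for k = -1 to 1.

Both sequences indexed from 0 and zero outside their support.
Lags with overlap: k = -1 to 1.
  r_xh[-1] = x[1]*h[0] = 4
  r_xh[0] = x[0]*h[0] + x[1]*h[1] = -2
  r_xh[1] = x[0]*h[1] = 0
r_xh = [4, -2, 0] (for k = -1, ..., 1)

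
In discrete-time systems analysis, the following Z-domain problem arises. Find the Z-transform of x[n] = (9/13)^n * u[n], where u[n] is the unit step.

The Z-transform of a^n * u[n] is z/(z-a) for |z| > |a|.
Here a = 9/13, so X(z) = z/(z - (9/13)) = 13z/(13z - 9)
ROC: |z| > 9/13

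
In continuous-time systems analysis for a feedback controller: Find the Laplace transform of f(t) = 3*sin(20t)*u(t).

Standard pair: sin(wt)*u(t) <-> w/(s^2+w^2)
With w = 20: L{3*sin(20t)*u(t)} = 60/(s^2+400)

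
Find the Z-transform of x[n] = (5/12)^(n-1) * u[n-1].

Time-shifting property: if X(z) = Z{x[n]}, then Z{x[n-d]} = z^(-d) * X(z)
X(z) = z/(z - 5/12) for x[n] = (5/12)^n * u[n]
Z{x[n-1]} = z^(-1) * z/(z - 5/12) = 1/(z - 5/12)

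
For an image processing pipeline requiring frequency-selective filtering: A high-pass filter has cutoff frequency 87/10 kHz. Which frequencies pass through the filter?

A high-pass filter passes all frequencies above the cutoff frequency 87/10 kHz and attenuates lower frequencies.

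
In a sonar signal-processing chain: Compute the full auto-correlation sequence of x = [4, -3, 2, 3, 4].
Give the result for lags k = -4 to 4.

r_xx[k] = sum_m x[m]*x[m+k], indexed from 0, for k = -4 to 4:
  r_xx[-4] = x[4]*x[0] = 16
  r_xx[-3] = x[3]*x[0] + x[4]*x[1] = 0
  r_xx[-2] = x[2]*x[0] + x[3]*x[1] + x[4]*x[2] = 7
  r_xx[-1] = x[1]*x[0] + x[2]*x[1] + x[3]*x[2] + x[4]*x[3] = 0
  r_xx[0] = x[0]*x[0] + x[1]*x[1] + x[2]*x[2] + x[3]*x[3] + x[4]*x[4] = 54
  r_xx[1] = x[0]*x[1] + x[1]*x[2] + x[2]*x[3] + x[3]*x[4] = 0
  r_xx[2] = x[0]*x[2] + x[1]*x[3] + x[2]*x[4] = 7
  r_xx[3] = x[0]*x[3] + x[1]*x[4] = 0
  r_xx[4] = x[0]*x[4] = 16
r_xx = [16, 0, 7, 0, 54, 0, 7, 0, 16]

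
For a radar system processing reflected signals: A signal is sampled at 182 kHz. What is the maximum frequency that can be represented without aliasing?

The maximum frequency that can be represented without aliasing
is the Nyquist frequency: f_max = f_s / 2 = 182 kHz / 2 = 91 kHz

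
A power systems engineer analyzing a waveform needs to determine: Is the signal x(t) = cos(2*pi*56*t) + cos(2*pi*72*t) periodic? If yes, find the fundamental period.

f1 = 56 Hz, f2 = 72 Hz
Period T1 = 1/56, T2 = 1/72
Ratio T1/T2 = 72/56, which is rational.
The signal is periodic with fundamental period T = 1/GCD(56,72) = 1/8 s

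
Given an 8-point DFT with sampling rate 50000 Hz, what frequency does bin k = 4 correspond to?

The frequency of DFT bin k is: f_k = k * f_s / N
f_4 = 4 * 50000 / 8 = 25000 Hz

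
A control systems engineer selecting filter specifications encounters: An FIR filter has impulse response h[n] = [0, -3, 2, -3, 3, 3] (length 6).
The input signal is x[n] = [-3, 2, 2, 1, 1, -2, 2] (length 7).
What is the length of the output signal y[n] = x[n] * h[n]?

For linear convolution, the output length is:
len(y) = len(x) + len(h) - 1 = 7 + 6 - 1 = 12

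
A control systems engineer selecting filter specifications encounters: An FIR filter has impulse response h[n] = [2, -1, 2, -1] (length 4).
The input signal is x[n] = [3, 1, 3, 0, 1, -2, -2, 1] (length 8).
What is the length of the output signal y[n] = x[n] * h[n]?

For linear convolution, the output length is:
len(y) = len(x) + len(h) - 1 = 8 + 4 - 1 = 11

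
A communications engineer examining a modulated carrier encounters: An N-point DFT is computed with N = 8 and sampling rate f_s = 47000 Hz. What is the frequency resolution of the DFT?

DFT frequency resolution = f_s / N
= 47000 / 8 = 5875 Hz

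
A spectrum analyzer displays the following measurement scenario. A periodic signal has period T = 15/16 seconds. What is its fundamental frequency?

The fundamental frequency is the reciprocal of the period.
f = 1/T = 1/(15/16) = 16/15 Hz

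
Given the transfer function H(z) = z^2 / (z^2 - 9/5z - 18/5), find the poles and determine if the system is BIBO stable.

Poles are roots of the denominator: z^2 - 9/5z - 18/5 = 0.
Quadratic formula: z = [-(-9/5) +/- sqrt((-9/5)^2 - 4*(-18/5))] / 2
Discriminant = 81/25 + 72/5 = 441/25; sqrt = 21/5.
z = (9/5 +/- 21/5) / 2 => z = 3 or z = -6/5.
|p1| = 6/5, |p2| = 3.
For BIBO stability, all poles must lie inside the unit circle (|p| < 1).
System is UNSTABLE since at least one |p| >= 1.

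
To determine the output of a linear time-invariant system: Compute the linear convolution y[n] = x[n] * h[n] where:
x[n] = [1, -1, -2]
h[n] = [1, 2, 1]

y[n] = sum_k x[k]*h[n-k]. Output length = len(x) + len(h) - 1 = 3 + 3 - 1 = 5.
y[0] = 1*1 = 1
y[1] = -1*1 + 1*2 = 1
y[2] = -2*1 + -1*2 + 1*1 = -3
y[3] = -2*2 + -1*1 = -5
y[4] = -2*1 = -2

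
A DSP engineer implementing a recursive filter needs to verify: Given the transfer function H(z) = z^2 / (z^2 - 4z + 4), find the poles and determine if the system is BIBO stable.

Poles are roots of the denominator: z^2 - 4z + 4 = 0.
Quadratic formula: z = [-(-4) +/- sqrt((-4)^2 - 4*(4))] / 2
Discriminant = 16 - 16 = 0; sqrt = 0.
z = (4 +/- 0) / 2 = 2 (repeated root).
|p1| = 2, |p2| = 2.
For BIBO stability, all poles must lie inside the unit circle (|p| < 1).
System is UNSTABLE since at least one |p| >= 1.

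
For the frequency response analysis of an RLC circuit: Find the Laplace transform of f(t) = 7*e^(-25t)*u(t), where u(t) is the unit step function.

Standard Laplace transform pair:
e^(-at)*u(t) <-> 1/(s+a)
With a = 25: L{7*e^(-25t)*u(t)} = 7/(s+25), ROC: Re(s) > -25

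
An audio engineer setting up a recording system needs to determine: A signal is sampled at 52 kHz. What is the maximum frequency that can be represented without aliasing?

The maximum frequency that can be represented without aliasing
is the Nyquist frequency: f_max = f_s / 2 = 52 kHz / 2 = 26 kHz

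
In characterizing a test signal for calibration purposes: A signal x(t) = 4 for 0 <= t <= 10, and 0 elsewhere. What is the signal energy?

Energy = integral of |x(t)|^2 dt over the signal duration
= 4^2 * 10 = 16 * 10 = 160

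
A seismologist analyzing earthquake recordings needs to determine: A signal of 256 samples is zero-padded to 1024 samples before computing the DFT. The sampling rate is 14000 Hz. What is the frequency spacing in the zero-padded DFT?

Original DFT: N = 256, resolution = f_s/N = 14000/256 = 875/16 Hz
Zero-padded DFT: N = 1024, resolution = f_s/N = 14000/1024 = 875/64 Hz
Zero-padding interpolates the spectrum (finer frequency grid)
but does NOT improve the true spectral resolution (ability to resolve close frequencies).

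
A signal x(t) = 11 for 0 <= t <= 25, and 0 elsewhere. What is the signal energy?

Energy = integral of |x(t)|^2 dt over the signal duration
= 11^2 * 25 = 121 * 25 = 3025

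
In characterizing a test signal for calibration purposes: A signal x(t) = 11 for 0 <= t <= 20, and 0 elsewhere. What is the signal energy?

Energy = integral of |x(t)|^2 dt over the signal duration
= 11^2 * 20 = 121 * 20 = 2420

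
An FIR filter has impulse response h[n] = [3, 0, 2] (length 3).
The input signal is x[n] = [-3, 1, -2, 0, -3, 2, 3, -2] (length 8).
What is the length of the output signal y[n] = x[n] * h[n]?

For linear convolution, the output length is:
len(y) = len(x) + len(h) - 1 = 8 + 3 - 1 = 10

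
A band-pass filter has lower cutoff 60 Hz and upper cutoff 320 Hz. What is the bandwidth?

Bandwidth = f_high - f_low
= 320 Hz - 60 Hz = 260 Hz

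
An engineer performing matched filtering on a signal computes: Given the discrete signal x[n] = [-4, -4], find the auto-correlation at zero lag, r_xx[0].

The auto-correlation at zero lag r_xx[0] equals the signal energy.
r_xx[0] = sum of x[n]^2 = (-4)^2 + (-4)^2
= 16 + 16 = 32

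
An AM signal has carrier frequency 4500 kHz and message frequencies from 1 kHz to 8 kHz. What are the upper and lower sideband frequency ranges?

Upper sideband (USB) = fc + [fm_low, fm_high] = 4500 + [1, 8] = [4501, 4508] kHz
Lower sideband (LSB) = fc - [fm_high, fm_low] = 4500 - [8, 1] = [4492, 4499] kHz
Total occupied spectrum: 4492 kHz to 4508 kHz (plus carrier at 4500 kHz)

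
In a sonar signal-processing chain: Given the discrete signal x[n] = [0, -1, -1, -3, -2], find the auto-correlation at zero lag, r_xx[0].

The auto-correlation at zero lag r_xx[0] equals the signal energy.
r_xx[0] = sum of x[n]^2 = 0^2 + (-1)^2 + (-1)^2 + (-3)^2 + (-2)^2
= 0 + 1 + 1 + 9 + 4 = 15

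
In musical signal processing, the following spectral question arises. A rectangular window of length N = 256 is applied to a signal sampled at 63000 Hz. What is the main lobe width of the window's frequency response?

For a rectangular window of length N,
the main lobe width in frequency is 2*f_s/N.
= 2*63000/256 = 7875/16 Hz
This determines the minimum frequency separation for resolving two sinusoids.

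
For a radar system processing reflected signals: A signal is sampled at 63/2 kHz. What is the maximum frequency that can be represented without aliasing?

The maximum frequency that can be represented without aliasing
is the Nyquist frequency: f_max = f_s / 2 = 63/2 kHz / 2 = 63/4 kHz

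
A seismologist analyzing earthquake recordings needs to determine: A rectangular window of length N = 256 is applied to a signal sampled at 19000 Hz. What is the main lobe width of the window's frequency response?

For a rectangular window of length N,
the main lobe width in frequency is 2*f_s/N.
= 2*19000/256 = 2375/16 Hz
This determines the minimum frequency separation for resolving two sinusoids.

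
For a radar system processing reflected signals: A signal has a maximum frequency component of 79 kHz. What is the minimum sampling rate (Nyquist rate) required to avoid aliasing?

By the Nyquist-Shannon sampling theorem,
the minimum sampling rate (Nyquist rate) must be at least 2 * f_max.
Nyquist rate = 2 * 79 kHz = 158 kHz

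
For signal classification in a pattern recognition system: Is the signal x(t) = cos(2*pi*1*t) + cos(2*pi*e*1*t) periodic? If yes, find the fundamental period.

f1 = 1 Hz, f2 = 1*e Hz
Ratio f2/f1 = e, which is irrational.
Since the frequency ratio is irrational, no common period exists.
The signal is not periodic.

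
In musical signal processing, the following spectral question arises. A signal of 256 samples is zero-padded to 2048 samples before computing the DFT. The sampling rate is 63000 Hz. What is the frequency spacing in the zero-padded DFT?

Original DFT: N = 256, resolution = f_s/N = 63000/256 = 7875/32 Hz
Zero-padded DFT: N = 2048, resolution = f_s/N = 63000/2048 = 7875/256 Hz
Zero-padding interpolates the spectrum (finer frequency grid)
but does NOT improve the true spectral resolution (ability to resolve close frequencies).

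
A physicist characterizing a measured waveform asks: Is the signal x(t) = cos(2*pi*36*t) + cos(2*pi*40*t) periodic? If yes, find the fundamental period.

f1 = 36 Hz, f2 = 40 Hz
Period T1 = 1/36, T2 = 1/40
Ratio T1/T2 = 40/36, which is rational.
The signal is periodic with fundamental period T = 1/GCD(36,40) = 1/4 s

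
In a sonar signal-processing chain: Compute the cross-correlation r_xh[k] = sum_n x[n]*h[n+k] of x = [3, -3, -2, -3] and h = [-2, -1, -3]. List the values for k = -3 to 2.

Both sequences indexed from 0 and zero outside their support.
Lags with overlap: k = -3 to 2.
  r_xh[-3] = x[3]*h[0] = 6
  r_xh[-2] = x[2]*h[0] + x[3]*h[1] = 7
  r_xh[-1] = x[1]*h[0] + x[2]*h[1] + x[3]*h[2] = 17
  r_xh[0] = x[0]*h[0] + x[1]*h[1] + x[2]*h[2] = 3
  r_xh[1] = x[0]*h[1] + x[1]*h[2] = 6
  r_xh[2] = x[0]*h[2] = -9
r_xh = [6, 7, 17, 3, 6, -9] (for k = -3, ..., 2)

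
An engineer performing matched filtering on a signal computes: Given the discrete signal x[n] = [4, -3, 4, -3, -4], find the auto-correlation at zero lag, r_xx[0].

The auto-correlation at zero lag r_xx[0] equals the signal energy.
r_xx[0] = sum of x[n]^2 = 4^2 + (-3)^2 + 4^2 + (-3)^2 + (-4)^2
= 16 + 9 + 16 + 9 + 16 = 66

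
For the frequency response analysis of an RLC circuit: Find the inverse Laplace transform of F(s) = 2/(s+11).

Standard pair: k/(s+a) <-> k*e^(-at)*u(t)
With k=2, a=11: f(t) = 2*e^(-11t)*u(t)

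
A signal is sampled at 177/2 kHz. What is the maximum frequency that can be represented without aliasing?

The maximum frequency that can be represented without aliasing
is the Nyquist frequency: f_max = f_s / 2 = 177/2 kHz / 2 = 177/4 kHz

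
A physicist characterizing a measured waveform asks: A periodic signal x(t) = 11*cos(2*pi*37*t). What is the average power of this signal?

Average power of A*cos(wt) is A^2/2.
P = 11^2 / 2 = 121/2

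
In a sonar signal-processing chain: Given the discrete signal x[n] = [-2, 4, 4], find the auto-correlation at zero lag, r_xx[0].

The auto-correlation at zero lag r_xx[0] equals the signal energy.
r_xx[0] = sum of x[n]^2 = (-2)^2 + 4^2 + 4^2
= 4 + 16 + 16 = 36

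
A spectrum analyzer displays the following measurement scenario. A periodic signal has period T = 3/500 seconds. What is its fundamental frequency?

The fundamental frequency is the reciprocal of the period.
f = 1/T = 1/(3/500) = 500/3 Hz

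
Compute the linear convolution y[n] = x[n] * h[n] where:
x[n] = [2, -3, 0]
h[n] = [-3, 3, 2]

y[n] = sum_k x[k]*h[n-k]. Output length = len(x) + len(h) - 1 = 3 + 3 - 1 = 5.
y[0] = 2*-3 = -6
y[1] = -3*-3 + 2*3 = 15
y[2] = 0*-3 + -3*3 + 2*2 = -5
y[3] = 0*3 + -3*2 = -6
y[4] = 0*2 = 0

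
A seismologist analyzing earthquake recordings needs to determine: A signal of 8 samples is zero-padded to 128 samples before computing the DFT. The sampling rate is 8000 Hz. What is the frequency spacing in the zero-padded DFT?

Original DFT: N = 8, resolution = f_s/N = 8000/8 = 1000 Hz
Zero-padded DFT: N = 128, resolution = f_s/N = 8000/128 = 125/2 Hz
Zero-padding interpolates the spectrum (finer frequency grid)
but does NOT improve the true spectral resolution (ability to resolve close frequencies).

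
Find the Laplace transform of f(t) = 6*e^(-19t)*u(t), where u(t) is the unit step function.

Standard Laplace transform pair:
e^(-at)*u(t) <-> 1/(s+a)
With a = 19: L{6*e^(-19t)*u(t)} = 6/(s+19), ROC: Re(s) > -19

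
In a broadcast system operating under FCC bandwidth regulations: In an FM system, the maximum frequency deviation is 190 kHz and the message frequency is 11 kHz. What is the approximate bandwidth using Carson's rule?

Carson's rule: BW = 2*(delta_f + f_m)
= 2*(190 + 11) kHz = 402 kHz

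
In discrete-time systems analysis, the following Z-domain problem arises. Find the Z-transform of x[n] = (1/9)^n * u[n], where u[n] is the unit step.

The Z-transform of a^n * u[n] is z/(z-a) for |z| > |a|.
Here a = 1/9, so X(z) = z/(z - (1/9)) = 9z/(9z - 1)
ROC: |z| > 1/9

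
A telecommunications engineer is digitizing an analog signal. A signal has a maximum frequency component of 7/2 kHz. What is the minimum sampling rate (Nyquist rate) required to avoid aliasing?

By the Nyquist-Shannon sampling theorem,
the minimum sampling rate (Nyquist rate) must be at least 2 * f_max.
Nyquist rate = 2 * 7/2 kHz = 7 kHz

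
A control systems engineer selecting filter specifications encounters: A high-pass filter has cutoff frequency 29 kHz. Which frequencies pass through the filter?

A high-pass filter passes all frequencies above the cutoff frequency 29 kHz and attenuates lower frequencies.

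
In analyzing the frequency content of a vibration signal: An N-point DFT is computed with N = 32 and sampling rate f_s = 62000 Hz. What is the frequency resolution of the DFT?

DFT frequency resolution = f_s / N
= 62000 / 32 = 3875/2 Hz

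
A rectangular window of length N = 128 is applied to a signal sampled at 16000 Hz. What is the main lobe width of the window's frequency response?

For a rectangular window of length N,
the main lobe width in frequency is 2*f_s/N.
= 2*16000/128 = 250 Hz
This determines the minimum frequency separation for resolving two sinusoids.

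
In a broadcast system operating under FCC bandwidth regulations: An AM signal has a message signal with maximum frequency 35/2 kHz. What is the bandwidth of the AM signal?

In AM (double-sideband), the bandwidth is twice the message frequency.
BW = 2 * f_m = 2 * 35/2 kHz = 35 kHz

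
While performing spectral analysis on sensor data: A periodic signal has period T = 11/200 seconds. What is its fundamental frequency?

The fundamental frequency is the reciprocal of the period.
f = 1/T = 1/(11/200) = 200/11 Hz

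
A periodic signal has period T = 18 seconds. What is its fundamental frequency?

The fundamental frequency is the reciprocal of the period.
f = 1/T = 1/(18) = 1/18 Hz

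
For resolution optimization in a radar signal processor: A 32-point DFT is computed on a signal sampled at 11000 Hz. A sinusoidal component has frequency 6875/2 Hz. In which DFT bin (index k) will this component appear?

DFT frequency resolution = f_s/N = 11000/32 = 1375/4 Hz
Bin index k = f_signal / resolution = 6875/2 / 1375/4 = 10
The signal frequency 6875/2 Hz falls in DFT bin k = 10.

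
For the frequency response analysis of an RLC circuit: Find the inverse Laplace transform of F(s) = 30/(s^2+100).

Standard pair: w/(s^2+w^2) <-> sin(wt)*u(t)
Recognize w^2 = 100, so w = 10; numerator 30 = 3*10.
f(t) = 3*sin(10t)*u(t)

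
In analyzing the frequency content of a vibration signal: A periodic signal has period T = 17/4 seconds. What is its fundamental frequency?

The fundamental frequency is the reciprocal of the period.
f = 1/T = 1/(17/4) = 4/17 Hz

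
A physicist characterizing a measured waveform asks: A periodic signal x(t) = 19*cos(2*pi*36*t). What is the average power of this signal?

Average power of A*cos(wt) is A^2/2.
P = 19^2 / 2 = 361/2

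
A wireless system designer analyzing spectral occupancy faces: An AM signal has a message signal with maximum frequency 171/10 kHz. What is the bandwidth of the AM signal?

In AM (double-sideband), the bandwidth is twice the message frequency.
BW = 2 * f_m = 2 * 171/10 kHz = 171/5 kHz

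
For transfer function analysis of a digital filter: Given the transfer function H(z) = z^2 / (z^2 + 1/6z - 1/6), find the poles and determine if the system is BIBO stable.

Poles are roots of the denominator: z^2 + 1/6z - 1/6 = 0.
Quadratic formula: z = [-(1/6) +/- sqrt((1/6)^2 - 4*(-1/6))] / 2
Discriminant = 1/36 + 2/3 = 25/36; sqrt = 5/6.
z = (-1/6 +/- 5/6) / 2 => z = 1/3 or z = -1/2.
|p1| = 1/2, |p2| = 1/3.
For BIBO stability, all poles must lie inside the unit circle (|p| < 1).
System is STABLE since both |p| < 1.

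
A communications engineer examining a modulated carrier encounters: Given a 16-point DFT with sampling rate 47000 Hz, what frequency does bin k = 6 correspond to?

The frequency of DFT bin k is: f_k = k * f_s / N
f_6 = 6 * 47000 / 16 = 17625 Hz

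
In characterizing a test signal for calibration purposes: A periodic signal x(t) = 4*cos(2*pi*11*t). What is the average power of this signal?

Average power of A*cos(wt) is A^2/2.
P = 4^2 / 2 = 16/2 = 8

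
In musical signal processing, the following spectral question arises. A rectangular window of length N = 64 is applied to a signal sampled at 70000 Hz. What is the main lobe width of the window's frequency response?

For a rectangular window of length N,
the main lobe width in frequency is 2*f_s/N.
= 2*70000/64 = 4375/2 Hz
This determines the minimum frequency separation for resolving two sinusoids.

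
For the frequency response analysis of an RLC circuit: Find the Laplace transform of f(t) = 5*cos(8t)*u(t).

Standard pair: cos(wt)*u(t) <-> s/(s^2+w^2)
With w = 8: L{5*cos(8t)*u(t)} = 5s/(s^2+64)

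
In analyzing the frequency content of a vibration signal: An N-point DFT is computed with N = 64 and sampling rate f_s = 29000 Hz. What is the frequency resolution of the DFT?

DFT frequency resolution = f_s / N
= 29000 / 64 = 3625/8 Hz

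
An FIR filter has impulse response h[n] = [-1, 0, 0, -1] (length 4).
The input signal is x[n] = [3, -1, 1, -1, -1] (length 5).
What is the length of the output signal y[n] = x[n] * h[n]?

For linear convolution, the output length is:
len(y) = len(x) + len(h) - 1 = 5 + 4 - 1 = 8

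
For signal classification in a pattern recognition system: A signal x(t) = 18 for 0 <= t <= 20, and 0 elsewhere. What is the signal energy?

Energy = integral of |x(t)|^2 dt over the signal duration
= 18^2 * 20 = 324 * 20 = 6480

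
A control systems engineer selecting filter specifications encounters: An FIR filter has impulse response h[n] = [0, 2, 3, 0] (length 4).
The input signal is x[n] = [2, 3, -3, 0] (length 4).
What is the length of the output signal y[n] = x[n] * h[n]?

For linear convolution, the output length is:
len(y) = len(x) + len(h) - 1 = 4 + 4 - 1 = 7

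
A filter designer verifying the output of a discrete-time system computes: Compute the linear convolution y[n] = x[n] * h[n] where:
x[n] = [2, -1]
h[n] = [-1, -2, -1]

y[n] = sum_k x[k]*h[n-k]. Output length = len(x) + len(h) - 1 = 2 + 3 - 1 = 4.
y[0] = 2*-1 = -2
y[1] = -1*-1 + 2*-2 = -3
y[2] = -1*-2 + 2*-1 = 0
y[3] = -1*-1 = 1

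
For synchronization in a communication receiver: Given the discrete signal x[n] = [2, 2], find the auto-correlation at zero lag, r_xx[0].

The auto-correlation at zero lag r_xx[0] equals the signal energy.
r_xx[0] = sum of x[n]^2 = 2^2 + 2^2
= 4 + 4 = 8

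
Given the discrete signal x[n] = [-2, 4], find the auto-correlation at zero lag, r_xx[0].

The auto-correlation at zero lag r_xx[0] equals the signal energy.
r_xx[0] = sum of x[n]^2 = (-2)^2 + 4^2
= 4 + 16 = 20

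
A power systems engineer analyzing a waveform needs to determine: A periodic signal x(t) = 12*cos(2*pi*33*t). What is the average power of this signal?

Average power of A*cos(wt) is A^2/2.
P = 12^2 / 2 = 144/2 = 72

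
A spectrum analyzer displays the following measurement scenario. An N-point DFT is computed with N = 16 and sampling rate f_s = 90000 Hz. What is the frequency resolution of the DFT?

DFT frequency resolution = f_s / N
= 90000 / 16 = 5625 Hz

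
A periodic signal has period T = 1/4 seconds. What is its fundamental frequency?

The fundamental frequency is the reciprocal of the period.
f = 1/T = 1/(1/4) = 4 Hz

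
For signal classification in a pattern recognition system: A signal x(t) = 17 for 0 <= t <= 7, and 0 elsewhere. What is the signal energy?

Energy = integral of |x(t)|^2 dt over the signal duration
= 17^2 * 7 = 289 * 7 = 2023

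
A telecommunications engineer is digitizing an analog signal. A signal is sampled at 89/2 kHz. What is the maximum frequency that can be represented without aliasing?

The maximum frequency that can be represented without aliasing
is the Nyquist frequency: f_max = f_s / 2 = 89/2 kHz / 2 = 89/4 kHz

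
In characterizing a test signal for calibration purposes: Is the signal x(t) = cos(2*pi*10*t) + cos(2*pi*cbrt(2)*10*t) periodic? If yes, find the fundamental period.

f1 = 10 Hz, f2 = 10*cbrt(2) Hz
Ratio f2/f1 = cbrt(2), which is irrational.
Since the frequency ratio is irrational, no common period exists.
The signal is not periodic.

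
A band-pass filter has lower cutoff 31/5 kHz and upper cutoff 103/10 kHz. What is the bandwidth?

Bandwidth = f_high - f_low
= 103/10 kHz - 31/5 kHz = 41/10 kHz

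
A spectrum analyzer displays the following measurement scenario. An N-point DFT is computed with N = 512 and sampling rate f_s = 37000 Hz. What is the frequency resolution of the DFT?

DFT frequency resolution = f_s / N
= 37000 / 512 = 4625/64 Hz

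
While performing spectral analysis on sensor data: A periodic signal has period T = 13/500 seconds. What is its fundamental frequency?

The fundamental frequency is the reciprocal of the period.
f = 1/T = 1/(13/500) = 500/13 Hz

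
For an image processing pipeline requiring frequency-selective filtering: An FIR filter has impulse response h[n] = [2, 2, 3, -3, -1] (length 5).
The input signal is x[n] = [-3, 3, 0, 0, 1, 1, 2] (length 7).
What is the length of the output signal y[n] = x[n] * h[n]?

For linear convolution, the output length is:
len(y) = len(x) + len(h) - 1 = 7 + 5 - 1 = 11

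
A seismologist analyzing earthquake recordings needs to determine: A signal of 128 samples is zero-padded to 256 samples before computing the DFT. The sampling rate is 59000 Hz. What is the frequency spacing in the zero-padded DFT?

Original DFT: N = 128, resolution = f_s/N = 59000/128 = 7375/16 Hz
Zero-padded DFT: N = 256, resolution = f_s/N = 59000/256 = 7375/32 Hz
Zero-padding interpolates the spectrum (finer frequency grid)
but does NOT improve the true spectral resolution (ability to resolve close frequencies).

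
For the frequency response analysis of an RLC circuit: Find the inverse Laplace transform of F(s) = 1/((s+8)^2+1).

Standard pair: w/((s+a)^2+w^2) <-> e^(-at)*sin(wt)*u(t)
With a=8, w=1: f(t) = e^(-8t)*sin(t)*u(t)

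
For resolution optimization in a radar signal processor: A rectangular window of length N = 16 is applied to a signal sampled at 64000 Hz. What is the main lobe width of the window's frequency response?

For a rectangular window of length N,
the main lobe width in frequency is 2*f_s/N.
= 2*64000/16 = 8000 Hz
This determines the minimum frequency separation for resolving two sinusoids.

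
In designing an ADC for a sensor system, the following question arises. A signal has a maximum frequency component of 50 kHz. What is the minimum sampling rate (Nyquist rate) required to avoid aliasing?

By the Nyquist-Shannon sampling theorem,
the minimum sampling rate (Nyquist rate) must be at least 2 * f_max.
Nyquist rate = 2 * 50 kHz = 100 kHz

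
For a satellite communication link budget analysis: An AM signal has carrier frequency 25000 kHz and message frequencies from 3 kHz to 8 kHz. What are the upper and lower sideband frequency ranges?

Upper sideband (USB) = fc + [fm_low, fm_high] = 25000 + [3, 8] = [25003, 25008] kHz
Lower sideband (LSB) = fc - [fm_high, fm_low] = 25000 - [8, 3] = [24992, 24997] kHz
Total occupied spectrum: 24992 kHz to 25008 kHz (plus carrier at 25000 kHz)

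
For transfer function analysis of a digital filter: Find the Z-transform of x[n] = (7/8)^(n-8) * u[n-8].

Time-shifting property: if X(z) = Z{x[n]}, then Z{x[n-d]} = z^(-d) * X(z)
X(z) = z/(z - 7/8) for x[n] = (7/8)^n * u[n]
Z{x[n-8]} = z^(-8) * z/(z - 7/8) = z^(-7)/(z - 7/8)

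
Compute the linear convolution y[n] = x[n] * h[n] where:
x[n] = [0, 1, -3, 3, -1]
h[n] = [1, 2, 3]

y[n] = sum_k x[k]*h[n-k]. Output length = len(x) + len(h) - 1 = 5 + 3 - 1 = 7.
y[0] = 0*1 = 0
y[1] = 1*1 + 0*2 = 1
y[2] = -3*1 + 1*2 + 0*3 = -1
y[3] = 3*1 + -3*2 + 1*3 = 0
y[4] = -1*1 + 3*2 + -3*3 = -4
y[5] = -1*2 + 3*3 = 7
y[6] = -1*3 = -3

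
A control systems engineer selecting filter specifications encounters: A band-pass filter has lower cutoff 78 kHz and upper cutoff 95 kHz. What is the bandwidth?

Bandwidth = f_high - f_low
= 95 kHz - 78 kHz = 17 kHz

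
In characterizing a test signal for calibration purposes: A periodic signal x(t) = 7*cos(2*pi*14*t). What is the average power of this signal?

Average power of A*cos(wt) is A^2/2.
P = 7^2 / 2 = 49/2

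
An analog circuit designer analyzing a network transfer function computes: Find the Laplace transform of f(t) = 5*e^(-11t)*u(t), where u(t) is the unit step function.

Standard Laplace transform pair:
e^(-at)*u(t) <-> 1/(s+a)
With a = 11: L{5*e^(-11t)*u(t)} = 5/(s+11), ROC: Re(s) > -11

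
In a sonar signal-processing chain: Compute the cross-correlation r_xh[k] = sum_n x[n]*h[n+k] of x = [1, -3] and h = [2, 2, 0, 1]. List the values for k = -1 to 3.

Both sequences indexed from 0 and zero outside their support.
Lags with overlap: k = -1 to 3.
  r_xh[-1] = x[1]*h[0] = -6
  r_xh[0] = x[0]*h[0] + x[1]*h[1] = -4
  r_xh[1] = x[0]*h[1] + x[1]*h[2] = 2
  r_xh[2] = x[0]*h[2] + x[1]*h[3] = -3
  r_xh[3] = x[0]*h[3] = 1
r_xh = [-6, -4, 2, -3, 1] (for k = -1, ..., 3)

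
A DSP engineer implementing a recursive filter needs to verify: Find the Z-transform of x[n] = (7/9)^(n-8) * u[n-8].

Time-shifting property: if X(z) = Z{x[n]}, then Z{x[n-d]} = z^(-d) * X(z)
X(z) = z/(z - 7/9) for x[n] = (7/9)^n * u[n]
Z{x[n-8]} = z^(-8) * z/(z - 7/9) = z^(-7)/(z - 7/9)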